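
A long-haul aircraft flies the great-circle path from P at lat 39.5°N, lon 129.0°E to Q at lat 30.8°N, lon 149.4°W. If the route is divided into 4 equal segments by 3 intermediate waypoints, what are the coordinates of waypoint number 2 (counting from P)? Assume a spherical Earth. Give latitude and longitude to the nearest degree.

≈ lat 43°N, lon 172°E

Write both endpoints as unit vectors p₁, p₂ with components (cos φ cos λ, cos φ sin λ, sin φ).
The central angle between the endpoints is δ = arccos(p₁·p₂) ≈ 1.135 rad (65.0°).
Interpolate at f = 2/4 with slerp weights a = sin((1−f)δ)/sin δ ≈ 0.593, b = sin(fδ)/sin δ ≈ 0.593.
p = a·p₁ + b·p₂ ≈ (-0.726, 0.096, 0.681); φ = arcsin(p_z) ≈ 42.90°, λ = atan2(p_y, p_x) ≈ 172.45°.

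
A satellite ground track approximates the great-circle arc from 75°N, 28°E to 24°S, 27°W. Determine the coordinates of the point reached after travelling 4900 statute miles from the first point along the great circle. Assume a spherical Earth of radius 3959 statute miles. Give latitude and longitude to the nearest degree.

≈ 9°N, 20°W

Convert each endpoint to a unit vector on the sphere (x = cos φ cos λ, y = cos φ sin λ, z = sin φ).
The central angle between the endpoints is δ = arccos(p₁·p₂) ≈ 1.831 rad (104.9°). The total great-circle distance is δ·R ≈ 1.831 × 3959 ≈ 7249 mi, so the target fraction is f = 4900/7249 ≈ 0.676.
Interpolate at f ≈ 0.676 with slerp weights a = sin((1−f)δ)/sin δ ≈ 0.579, b = sin(fδ)/sin δ ≈ 0.978.
p = a·p₁ + b·p₂ ≈ (0.928, -0.335, 0.161); φ = arcsin(p_z) ≈ 9.27°, λ = atan2(p_y, p_x) ≈ -19.86°.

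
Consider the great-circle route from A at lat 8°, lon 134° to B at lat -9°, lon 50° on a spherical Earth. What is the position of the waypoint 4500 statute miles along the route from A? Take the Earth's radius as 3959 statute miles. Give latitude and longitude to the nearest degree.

The haversine formula gives a central angle δ ≈ 1.490 rad (85.4°) between the endpoints. The total great-circle distance is δ·R ≈ 1.490 × 3959 ≈ 5900 mi, so the target fraction is f = 4500/5900 ≈ 0.763.
Interpolate at f ≈ 0.763 with slerp weights a = sin((1−f)δ)/sin δ ≈ 0.347, b = sin(fδ)/sin δ ≈ 0.910.
p = a·p₁ + b·p₂ ≈ (0.339, 0.936, -0.094); φ = arcsin(p_z) ≈ -5.40°, λ = atan2(p_y, p_x) ≈ 70.10°.

≈ lat -5°, lon 70°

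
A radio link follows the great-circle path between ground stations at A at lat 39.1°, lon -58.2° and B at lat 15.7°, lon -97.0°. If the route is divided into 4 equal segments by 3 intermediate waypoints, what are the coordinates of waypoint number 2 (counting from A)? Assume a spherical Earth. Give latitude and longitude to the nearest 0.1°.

Convert each endpoint to a unit vector on the sphere (x = cos φ cos λ, y = cos φ sin λ, z = sin φ).
The central angle between the endpoints is δ = arccos(p₁·p₂) ≈ 0.718 rad (41.2°).
Interpolate at f = 2/4 with slerp weights a = sin((1−f)δ)/sin δ ≈ 0.534, b = sin(fδ)/sin δ ≈ 0.534.
p = a·p₁ + b·p₂ ≈ (0.156, -0.863, 0.481); φ = arcsin(p_z) ≈ 28.77°, λ = atan2(p_y, p_x) ≈ -79.76°.

≈ lat 28.8°, lon -79.8°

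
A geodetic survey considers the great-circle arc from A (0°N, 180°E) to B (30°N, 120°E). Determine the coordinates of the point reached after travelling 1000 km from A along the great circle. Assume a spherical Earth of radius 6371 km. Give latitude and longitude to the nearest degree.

≈ (5°N, 172°E)

The haversine formula gives a central angle δ ≈ 1.123 rad (64.3°) between the endpoints. The total great-circle distance is δ·R ≈ 1.123 × 6371 ≈ 7154 km, so the target fraction is f = 1000/7154 ≈ 0.140.
Interpolate at f ≈ 0.140 with slerp weights a = sin((1−f)δ)/sin δ ≈ 0.913, b = sin(fδ)/sin δ ≈ 0.173.
p = a·p₁ + b·p₂ ≈ (-0.988, 0.130, 0.087); φ = arcsin(p_z) ≈ 4.97°, λ = atan2(p_y, p_x) ≈ 172.50°.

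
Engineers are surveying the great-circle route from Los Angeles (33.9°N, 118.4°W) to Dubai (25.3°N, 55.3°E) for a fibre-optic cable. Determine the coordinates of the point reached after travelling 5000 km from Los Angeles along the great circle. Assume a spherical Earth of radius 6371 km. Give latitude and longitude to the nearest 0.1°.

From cos δ = sin φ₁ sin φ₂ + cos φ₁ cos φ₂ cos Δλ, the central angle is δ ≈ 2.103 rad (120.5°). The total great-circle distance is δ·R ≈ 2.103 × 6371 ≈ 13399 km, so the target fraction is f = 5000/13399 ≈ 0.373.
Interpolate at f ≈ 0.373 with slerp weights a = sin((1−f)δ)/sin δ ≈ 1.124, b = sin(fδ)/sin δ ≈ 0.820.
p = a·p₁ + b·p₂ ≈ (-0.022, -0.211, 0.977); φ = arcsin(p_z) ≈ 77.76°, λ = atan2(p_y, p_x) ≈ -95.83°.

≈ 77.8°N, 95.8°W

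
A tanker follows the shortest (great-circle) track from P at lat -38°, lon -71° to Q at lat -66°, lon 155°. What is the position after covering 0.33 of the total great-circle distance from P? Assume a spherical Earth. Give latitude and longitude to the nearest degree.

Convert each endpoint to a unit vector on the sphere (x = cos φ cos λ, y = cos φ sin λ, z = sin φ).
The central angle between the endpoints is δ = arccos(p₁·p₂) ≈ 1.224 rad (70.1°).
Interpolate at f = 0.33 with slerp weights a = sin((1−f)δ)/sin δ ≈ 0.778, b = sin(fδ)/sin δ ≈ 0.418.
p = a·p₁ + b·p₂ ≈ (0.045, -0.507, -0.860); φ = arcsin(p_z) ≈ -59.37°, λ = atan2(p_y, p_x) ≈ -84.89°.

≈ lat -59°, lon -85°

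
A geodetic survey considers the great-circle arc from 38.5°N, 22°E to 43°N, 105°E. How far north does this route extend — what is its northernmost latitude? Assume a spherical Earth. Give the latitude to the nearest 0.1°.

The great circle lies in the plane with unit normal n̂ = (p₁ × p₂)/|p₁ × p₂|.
Here n̂_z ≈ +0.654; the vertex latitude is φ_max = arccos|n̂_z| ≈ 49.2°.
Check via Clairaut: cos φ_max = |cos φ₁| · sin C = cos(38.5°)·sin(56.6°) ≈ 0.654, again giving ≈ 49.2°.

≈ 49.2°N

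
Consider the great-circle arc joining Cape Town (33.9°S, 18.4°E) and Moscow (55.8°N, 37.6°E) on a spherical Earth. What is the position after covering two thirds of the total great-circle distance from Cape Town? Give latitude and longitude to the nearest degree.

The haversine formula gives a central angle δ ≈ 1.592 rad (91.2°) between the endpoints.
Interpolate at f = 2/3 with slerp weights a = sin((1−f)δ)/sin δ ≈ 0.506, b = sin(fδ)/sin δ ≈ 0.873.
p = a·p₁ + b·p₂ ≈ (0.787, 0.432, 0.440); φ = arcsin(p_z) ≈ 26.09°, λ = atan2(p_y, p_x) ≈ 28.75°.

≈ (26°N, 29°E)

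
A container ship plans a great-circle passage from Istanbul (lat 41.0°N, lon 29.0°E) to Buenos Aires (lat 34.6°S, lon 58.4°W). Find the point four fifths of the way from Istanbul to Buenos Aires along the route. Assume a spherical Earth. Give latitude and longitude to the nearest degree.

Write both endpoints as unit vectors p₁, p₂ with components (cos φ cos λ, cos φ sin λ, sin φ).
The central angle between the endpoints is δ = arccos(p₁·p₂) ≈ 1.922 rad (110.1°).
Interpolate at f = 4/5 with slerp weights a = sin((1−f)δ)/sin δ ≈ 0.400, b = sin(fδ)/sin δ ≈ 1.065.
p = a·p₁ + b·p₂ ≈ (0.723, -0.600, -0.342); φ = arcsin(p_z) ≈ -20.02°, λ = atan2(p_y, p_x) ≈ -39.70°.

≈ lat 20°S, lon 40°W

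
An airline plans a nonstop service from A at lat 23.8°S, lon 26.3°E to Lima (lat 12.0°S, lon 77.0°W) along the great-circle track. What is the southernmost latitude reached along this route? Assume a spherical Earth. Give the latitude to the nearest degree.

≈ 29°S

The great circle lies in the plane with unit normal n̂ = (p₁ × p₂)/|p₁ × p₂|.
Here n̂_z ≈ -0.878; the vertex latitude is φ_max = arccos|n̂_z| ≈ 28.7°.
Check via Clairaut: cos φ_max = |cos φ₁| · sin C = cos(23.8°)·sin(106.4°) ≈ 0.878, again giving ≈ 28.7°.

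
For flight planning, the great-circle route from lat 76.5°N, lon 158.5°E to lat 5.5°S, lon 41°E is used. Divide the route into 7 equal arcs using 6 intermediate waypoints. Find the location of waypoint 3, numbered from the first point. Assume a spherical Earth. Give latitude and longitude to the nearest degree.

≈ lat 51°N, lon 57°E

Convert each endpoint to a unit vector on the sphere (x = cos φ cos λ, y = cos φ sin λ, z = sin φ).
The central angle between the endpoints is δ = arccos(p₁·p₂) ≈ 1.773 rad (101.6°).
Interpolate at f = 3/7 with slerp weights a = sin((1−f)δ)/sin δ ≈ 0.866, b = sin(fδ)/sin δ ≈ 0.703.
p = a·p₁ + b·p₂ ≈ (0.340, 0.533, 0.775); φ = arcsin(p_z) ≈ 50.78°, λ = atan2(p_y, p_x) ≈ 57.47°.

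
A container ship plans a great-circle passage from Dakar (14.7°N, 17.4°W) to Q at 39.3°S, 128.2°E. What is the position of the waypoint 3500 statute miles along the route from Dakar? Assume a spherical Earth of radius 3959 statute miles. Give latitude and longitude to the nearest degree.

Convert each endpoint to a unit vector on the sphere (x = cos φ cos λ, y = cos φ sin λ, z = sin φ).
The central angle between the endpoints is δ = arccos(p₁·p₂) ≈ 2.463 rad (141.1°). The total great-circle distance is δ·R ≈ 2.463 × 3959 ≈ 9750 mi, so the target fraction is f = 3500/9750 ≈ 0.359.
Interpolate at f ≈ 0.359 with slerp weights a = sin((1−f)δ)/sin δ ≈ 1.593, b = sin(fδ)/sin δ ≈ 1.232.
p = a·p₁ + b·p₂ ≈ (0.881, 0.288, -0.376); φ = arcsin(p_z) ≈ -22.08°, λ = atan2(p_y, p_x) ≈ 18.13°.

≈ 22°S, 18°E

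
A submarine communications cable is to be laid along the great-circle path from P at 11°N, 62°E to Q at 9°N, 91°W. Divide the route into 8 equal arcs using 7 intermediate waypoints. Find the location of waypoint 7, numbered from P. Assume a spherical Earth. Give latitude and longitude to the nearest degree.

≈ 19°N, 75°W

From cos δ = sin φ₁ sin φ₂ + cos φ₁ cos φ₂ cos Δλ, the central angle is δ ≈ 2.557 rad (146.5°).
Interpolate at f = 7/8 with slerp weights a = sin((1−f)δ)/sin δ ≈ 0.570, b = sin(fδ)/sin δ ≈ 1.424.
p = a·p₁ + b·p₂ ≈ (0.238, -0.913, 0.331); φ = arcsin(p_z) ≈ 19.36°, λ = atan2(p_y, p_x) ≈ -75.39°.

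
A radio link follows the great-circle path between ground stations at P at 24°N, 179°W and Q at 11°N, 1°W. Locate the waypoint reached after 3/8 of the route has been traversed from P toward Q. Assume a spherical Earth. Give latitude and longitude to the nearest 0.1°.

From cos δ = sin φ₁ sin φ₂ + cos φ₁ cos φ₂ cos Δλ, the central angle is δ ≈ 2.530 rad (144.9°).
Interpolate at f = 3/8 with slerp weights a = sin((1−f)δ)/sin δ ≈ 1.741, b = sin(fδ)/sin δ ≈ 1.415.
p = a·p₁ + b·p₂ ≈ (-0.202, -0.052, 0.978); φ = arcsin(p_z) ≈ 77.99°, λ = atan2(p_y, p_x) ≈ -165.54°.

≈ 78.0°N, 165.5°W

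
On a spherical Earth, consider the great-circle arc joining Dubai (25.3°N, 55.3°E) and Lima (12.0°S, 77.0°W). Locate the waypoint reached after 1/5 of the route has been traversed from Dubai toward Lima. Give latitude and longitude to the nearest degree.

From cos δ = sin φ₁ sin φ₂ + cos φ₁ cos φ₂ cos Δλ, the central angle is δ ≈ 2.324 rad (133.2°).
Interpolate at f = 1/5 with slerp weights a = sin((1−f)δ)/sin δ ≈ 1.314, b = sin(fδ)/sin δ ≈ 0.614.
p = a·p₁ + b·p₂ ≈ (0.812, 0.391, 0.434); φ = arcsin(p_z) ≈ 25.71°, λ = atan2(p_y, p_x) ≈ 25.73°.

≈ 26°N, 26°E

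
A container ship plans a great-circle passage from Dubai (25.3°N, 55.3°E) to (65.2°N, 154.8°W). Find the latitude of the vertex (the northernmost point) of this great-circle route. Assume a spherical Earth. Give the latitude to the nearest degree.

The great circle lies in the plane with unit normal n̂ = (p₁ × p₂)/|p₁ × p₂|.
Here n̂_z ≈ +0.191; the vertex latitude is φ_max = arccos|n̂_z| ≈ 79.0°.
Check via Clairaut: cos φ_max = |cos φ₁| · sin C = cos(25.3°)·sin(12.2°) ≈ 0.191, again giving ≈ 79.0°.

≈ 79°N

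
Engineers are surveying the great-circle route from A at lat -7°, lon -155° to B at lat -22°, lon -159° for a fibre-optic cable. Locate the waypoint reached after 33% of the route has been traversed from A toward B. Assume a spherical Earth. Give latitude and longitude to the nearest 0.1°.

Write both endpoints as unit vectors p₁, p₂ with components (cos φ cos λ, cos φ sin λ, sin φ).
The central angle between the endpoints is δ = arccos(p₁·p₂) ≈ 0.270 rad (15.5°).
Interpolate at f = 0.33 with slerp weights a = sin((1−f)δ)/sin δ ≈ 0.675, b = sin(fδ)/sin δ ≈ 0.334.
p = a·p₁ + b·p₂ ≈ (-0.896, -0.394, -0.207); φ = arcsin(p_z) ≈ -11.96°, λ = atan2(p_y, p_x) ≈ -156.26°.

≈ lat -12.0°, lon -156.3°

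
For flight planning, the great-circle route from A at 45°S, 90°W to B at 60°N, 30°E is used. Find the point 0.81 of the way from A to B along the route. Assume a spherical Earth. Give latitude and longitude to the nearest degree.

≈ 49°N, 14°W

Write both endpoints as unit vectors p₁, p₂ with components (cos φ cos λ, cos φ sin λ, sin φ).
The central angle between the endpoints is δ = arccos(p₁·p₂) ≈ 2.480 rad (142.1°).
Interpolate at f = 0.81 with slerp weights a = sin((1−f)δ)/sin δ ≈ 0.739, b = sin(fδ)/sin δ ≈ 1.474.
p = a·p₁ + b·p₂ ≈ (0.638, -0.154, 0.754); φ = arcsin(p_z) ≈ 48.95°, λ = atan2(p_y, p_x) ≈ -13.57°.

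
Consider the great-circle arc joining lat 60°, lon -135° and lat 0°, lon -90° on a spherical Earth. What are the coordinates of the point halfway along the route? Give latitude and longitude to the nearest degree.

Convert each endpoint to a unit vector on the sphere (x = cos φ cos λ, y = cos φ sin λ, z = sin φ).
The central angle between the endpoints is δ = arccos(p₁·p₂) ≈ 1.209 rad (69.3°).
Interpolate at f = 1/2 with slerp weights a = sin((1−f)δ)/sin δ ≈ 0.608, b = sin(fδ)/sin δ ≈ 0.608.
p = a·p₁ + b·p₂ ≈ (-0.215, -0.823, 0.526); φ = arcsin(p_z) ≈ 31.76°, λ = atan2(p_y, p_x) ≈ -104.64°.

≈ lat 32°, lon -105°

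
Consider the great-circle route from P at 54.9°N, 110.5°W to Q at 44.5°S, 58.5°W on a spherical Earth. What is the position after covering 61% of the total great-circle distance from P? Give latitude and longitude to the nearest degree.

Write both endpoints as unit vectors p₁, p₂ with components (cos φ cos λ, cos φ sin λ, sin φ).
The central angle between the endpoints is δ = arccos(p₁·p₂) ≈ 1.898 rad (108.7°).
Interpolate at f = 0.61 with slerp weights a = sin((1−f)δ)/sin δ ≈ 0.712, b = sin(fδ)/sin δ ≈ 0.967.
p = a·p₁ + b·p₂ ≈ (0.217, -0.972, -0.095); φ = arcsin(p_z) ≈ -5.47°, λ = atan2(p_y, p_x) ≈ -77.41°.

≈ 5°S, 77°W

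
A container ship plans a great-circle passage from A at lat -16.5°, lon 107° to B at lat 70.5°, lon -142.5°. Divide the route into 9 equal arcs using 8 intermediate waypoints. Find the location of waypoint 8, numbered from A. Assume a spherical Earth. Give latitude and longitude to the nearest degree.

Write both endpoints as unit vectors p₁, p₂ with components (cos φ cos λ, cos φ sin λ, sin φ).
The central angle between the endpoints is δ = arccos(p₁·p₂) ≈ 1.960 rad (112.3°).
Interpolate at f = 8/9 with slerp weights a = sin((1−f)δ)/sin δ ≈ 0.234, b = sin(fδ)/sin δ ≈ 1.065.
p = a·p₁ + b·p₂ ≈ (-0.348, -0.002, 0.938); φ = arcsin(p_z) ≈ 69.66°, λ = atan2(p_y, p_x) ≈ -179.63°.

≈ lat 70°, lon 180°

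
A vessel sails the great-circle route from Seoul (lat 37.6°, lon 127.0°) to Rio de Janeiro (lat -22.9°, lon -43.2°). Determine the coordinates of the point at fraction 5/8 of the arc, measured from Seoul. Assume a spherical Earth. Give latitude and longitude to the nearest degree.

≈ lat 32°, lon -15°

Write both endpoints as unit vectors p₁, p₂ with components (cos φ cos λ, cos φ sin λ, sin φ).
The central angle between the endpoints is δ = arccos(p₁·p₂) ≈ 2.846 rad (163.1°).
Interpolate at f = 5/8 with slerp weights a = sin((1−f)δ)/sin δ ≈ 3.006, b = sin(fδ)/sin δ ≈ 3.358.
p = a·p₁ + b·p₂ ≈ (0.822, -0.216, 0.527); φ = arcsin(p_z) ≈ 31.83°, λ = atan2(p_y, p_x) ≈ -14.70°.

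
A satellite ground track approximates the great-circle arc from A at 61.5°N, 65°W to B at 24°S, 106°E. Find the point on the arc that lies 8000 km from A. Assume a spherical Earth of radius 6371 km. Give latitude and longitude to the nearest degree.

Write both endpoints as unit vectors p₁, p₂ with components (cos φ cos λ, cos φ sin λ, sin φ).
The central angle between the endpoints is δ = arccos(p₁·p₂) ≈ 2.478 rad (142.0°). The total great-circle distance is δ·R ≈ 2.478 × 6371 ≈ 15789 km, so the target fraction is f = 8000/15789 ≈ 0.507.
Interpolate at f ≈ 0.507 with slerp weights a = sin((1−f)δ)/sin δ ≈ 1.527, b = sin(fδ)/sin δ ≈ 1.544.
p = a·p₁ + b·p₂ ≈ (-0.081, 0.696, 0.714); φ = arcsin(p_z) ≈ 45.53°, λ = atan2(p_y, p_x) ≈ 96.64°.

≈ 46°N, 97°E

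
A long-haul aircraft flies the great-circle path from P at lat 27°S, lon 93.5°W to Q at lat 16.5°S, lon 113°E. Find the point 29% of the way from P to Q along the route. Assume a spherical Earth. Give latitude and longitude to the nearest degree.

≈ lat 54°S, lon 129°W

From cos δ = sin φ₁ sin φ₂ + cos φ₁ cos φ₂ cos Δλ, the central angle is δ ≈ 2.260 rad (129.5°).
Interpolate at f = 0.29 with slerp weights a = sin((1−f)δ)/sin δ ≈ 1.295, b = sin(fδ)/sin δ ≈ 0.789.
p = a·p₁ + b·p₂ ≈ (-0.366, -0.455, -0.812); φ = arcsin(p_z) ≈ -54.28°, λ = atan2(p_y, p_x) ≈ -128.84°.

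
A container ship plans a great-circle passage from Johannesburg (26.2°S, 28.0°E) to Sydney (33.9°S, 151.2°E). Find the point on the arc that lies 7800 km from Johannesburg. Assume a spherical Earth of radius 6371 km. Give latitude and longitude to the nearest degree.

≈ 49°S, 117°E

Convert each endpoint to a unit vector on the sphere (x = cos φ cos λ, y = cos φ sin λ, z = sin φ).
The central angle between the endpoints is δ = arccos(p₁·p₂) ≈ 1.733 rad (99.3°). The total great-circle distance is δ·R ≈ 1.733 × 6371 ≈ 11041 km, so the target fraction is f = 7800/11041 ≈ 0.706.
Interpolate at f ≈ 0.706 with slerp weights a = sin((1−f)δ)/sin δ ≈ 0.494, b = sin(fδ)/sin δ ≈ 0.953.
p = a·p₁ + b·p₂ ≈ (-0.302, 0.589, -0.749); φ = arcsin(p_z) ≈ -48.55°, λ = atan2(p_y, p_x) ≈ 117.16°.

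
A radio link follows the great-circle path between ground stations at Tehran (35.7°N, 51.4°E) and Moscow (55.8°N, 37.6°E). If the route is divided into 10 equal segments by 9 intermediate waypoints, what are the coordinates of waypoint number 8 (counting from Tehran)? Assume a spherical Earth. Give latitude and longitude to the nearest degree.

≈ 52°N, 41°E

Write both endpoints as unit vectors p₁, p₂ with components (cos φ cos λ, cos φ sin λ, sin φ).
The central angle between the endpoints is δ = arccos(p₁·p₂) ≈ 0.387 rad (22.2°).
Interpolate at f = 8/10 with slerp weights a = sin((1−f)δ)/sin δ ≈ 0.205, b = sin(fδ)/sin δ ≈ 0.807.
p = a·p₁ + b·p₂ ≈ (0.463, 0.407, 0.787); φ = arcsin(p_z) ≈ 51.93°, λ = atan2(p_y, p_x) ≈ 41.29°.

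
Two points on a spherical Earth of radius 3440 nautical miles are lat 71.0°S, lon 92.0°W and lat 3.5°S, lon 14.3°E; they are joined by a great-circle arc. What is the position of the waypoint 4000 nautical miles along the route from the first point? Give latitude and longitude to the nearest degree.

≈ lat 27°S, lon 6°E

The haversine formula gives a central angle δ ≈ 1.604 rad (91.9°) between the endpoints. The total great-circle distance is δ·R ≈ 1.604 × 3440 ≈ 5519 nmi, so the target fraction is f = 4000/5519 ≈ 0.725.
Interpolate at f ≈ 0.725 with slerp weights a = sin((1−f)δ)/sin δ ≈ 0.428, b = sin(fδ)/sin δ ≈ 0.918.
p = a·p₁ + b·p₂ ≈ (0.883, 0.087, -0.460); φ = arcsin(p_z) ≈ -27.41°, λ = atan2(p_y, p_x) ≈ 5.64°.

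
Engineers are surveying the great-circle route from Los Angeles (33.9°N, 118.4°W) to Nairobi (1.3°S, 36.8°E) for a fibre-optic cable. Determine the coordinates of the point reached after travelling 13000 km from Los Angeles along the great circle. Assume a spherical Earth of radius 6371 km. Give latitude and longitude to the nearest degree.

≈ 18°N, 24°E

Convert each endpoint to a unit vector on the sphere (x = cos φ cos λ, y = cos φ sin λ, z = sin φ).
The central angle between the endpoints is δ = arccos(p₁·p₂) ≈ 2.443 rad (140.0°). The total great-circle distance is δ·R ≈ 2.443 × 6371 ≈ 15566 km, so the target fraction is f = 13000/15566 ≈ 0.835.
Interpolate at f ≈ 0.835 with slerp weights a = sin((1−f)δ)/sin δ ≈ 0.610, b = sin(fδ)/sin δ ≈ 1.387.
p = a·p₁ + b·p₂ ≈ (0.870, 0.385, 0.309); φ = arcsin(p_z) ≈ 17.97°, λ = atan2(p_y, p_x) ≈ 23.91°.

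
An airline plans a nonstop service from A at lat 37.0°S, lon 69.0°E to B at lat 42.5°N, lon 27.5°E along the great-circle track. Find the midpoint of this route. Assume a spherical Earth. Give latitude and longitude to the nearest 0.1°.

≈ lat 2.9°N, lon 49.1°E

The haversine formula gives a central angle δ ≈ 1.536 rad (88.0°) between the endpoints.
Interpolate at f = 1/2 with slerp weights a = sin((1−f)δ)/sin δ ≈ 0.695, b = sin(fδ)/sin δ ≈ 0.695.
p = a·p₁ + b·p₂ ≈ (0.654, 0.755, 0.051); φ = arcsin(p_z) ≈ 2.94°, λ = atan2(p_y, p_x) ≈ 49.12°.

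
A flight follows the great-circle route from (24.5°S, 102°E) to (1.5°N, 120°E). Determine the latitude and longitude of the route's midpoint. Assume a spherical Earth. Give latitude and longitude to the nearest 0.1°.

Convert each endpoint to a unit vector on the sphere (x = cos φ cos λ, y = cos φ sin λ, z = sin φ).
The central angle between the endpoints is δ = arccos(p₁·p₂) ≈ 0.547 rad (31.3°).
Interpolate at f = 1/2 with slerp weights a = sin((1−f)δ)/sin δ ≈ 0.519, b = sin(fδ)/sin δ ≈ 0.519.
p = a·p₁ + b·p₂ ≈ (-0.358, 0.912, -0.202); φ = arcsin(p_z) ≈ -11.64°, λ = atan2(p_y, p_x) ≈ 111.43°.

≈ (11.6°S, 111.4°E)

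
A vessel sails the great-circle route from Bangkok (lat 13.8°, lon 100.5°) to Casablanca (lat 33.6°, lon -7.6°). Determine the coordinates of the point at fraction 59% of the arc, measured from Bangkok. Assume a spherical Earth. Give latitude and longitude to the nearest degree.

≈ lat 38°, lon 42°

From cos δ = sin φ₁ sin φ₂ + cos φ₁ cos φ₂ cos Δλ, the central angle is δ ≈ 1.690 rad (96.9°).
Interpolate at f = 0.59 with slerp weights a = sin((1−f)δ)/sin δ ≈ 0.643, b = sin(fδ)/sin δ ≈ 0.846.
p = a·p₁ + b·p₂ ≈ (0.585, 0.521, 0.622); φ = arcsin(p_z) ≈ 38.44°, λ = atan2(p_y, p_x) ≈ 41.72°.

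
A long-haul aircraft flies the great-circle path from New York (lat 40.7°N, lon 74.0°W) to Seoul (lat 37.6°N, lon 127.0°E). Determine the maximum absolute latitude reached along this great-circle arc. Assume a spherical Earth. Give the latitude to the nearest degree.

The great circle lies in the plane with unit normal n̂ = (p₁ × p₂)/|p₁ × p₂|.
Here n̂_z ≈ -0.218; the vertex latitude is φ_max = arccos|n̂_z| ≈ 77.4°.
Check via Clairaut: cos φ_max = |cos φ₁| · sin C = cos(40.7°)·sin(16.7°) ≈ 0.218, again giving ≈ 77.4°.

≈ 77°N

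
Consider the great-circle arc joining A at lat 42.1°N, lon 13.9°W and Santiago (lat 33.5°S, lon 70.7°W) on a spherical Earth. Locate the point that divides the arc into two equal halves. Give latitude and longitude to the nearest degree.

≈ lat 5°N, lon 44°W

Convert each endpoint to a unit vector on the sphere (x = cos φ cos λ, y = cos φ sin λ, z = sin φ).
The central angle between the endpoints is δ = arccos(p₁·p₂) ≈ 1.602 rad (91.8°).
Interpolate at f = 1/2 with slerp weights a = sin((1−f)δ)/sin δ ≈ 0.718, b = sin(fδ)/sin δ ≈ 0.718.
p = a·p₁ + b·p₂ ≈ (0.715, -0.693, 0.085); φ = arcsin(p_z) ≈ 4.88°, λ = atan2(p_y, p_x) ≈ -44.11°.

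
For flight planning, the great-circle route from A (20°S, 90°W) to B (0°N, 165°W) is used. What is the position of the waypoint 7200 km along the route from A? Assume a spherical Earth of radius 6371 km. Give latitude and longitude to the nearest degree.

Convert each endpoint to a unit vector on the sphere (x = cos φ cos λ, y = cos φ sin λ, z = sin φ).
The central angle between the endpoints is δ = arccos(p₁·p₂) ≈ 1.325 rad (75.9°). The total great-circle distance is δ·R ≈ 1.325 × 6371 ≈ 8442 km, so the target fraction is f = 7200/8442 ≈ 0.853.
Interpolate at f ≈ 0.853 with slerp weights a = sin((1−f)δ)/sin δ ≈ 0.200, b = sin(fδ)/sin δ ≈ 0.932.
p = a·p₁ + b·p₂ ≈ (-0.901, -0.429, -0.068); φ = arcsin(p_z) ≈ -3.92°, λ = atan2(p_y, p_x) ≈ -154.53°.

≈ (4°S, 155°W)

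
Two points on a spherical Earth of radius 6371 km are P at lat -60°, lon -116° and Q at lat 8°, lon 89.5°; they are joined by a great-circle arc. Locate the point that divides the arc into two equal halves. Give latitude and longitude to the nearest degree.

From cos δ = sin φ₁ sin φ₂ + cos φ₁ cos φ₂ cos Δλ, the central angle is δ ≈ 2.174 rad (124.6°).
Interpolate at f = 1/2 with slerp weights a = sin((1−f)δ)/sin δ ≈ 1.075, b = sin(fδ)/sin δ ≈ 1.075.
p = a·p₁ + b·p₂ ≈ (-0.226, 0.581, -0.781); φ = arcsin(p_z) ≈ -51.39°, λ = atan2(p_y, p_x) ≈ 111.27°.

≈ lat -51°, lon 111°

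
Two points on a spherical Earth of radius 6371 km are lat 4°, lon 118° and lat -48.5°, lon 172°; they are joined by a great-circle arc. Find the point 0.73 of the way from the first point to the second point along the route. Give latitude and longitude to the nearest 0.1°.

≈ lat -36.7°, lon 151.7°

Write both endpoints as unit vectors p₁, p₂ with components (cos φ cos λ, cos φ sin λ, sin φ).
The central angle between the endpoints is δ = arccos(p₁·p₂) ≈ 1.228 rad (70.3°).
Interpolate at f = 0.73 with slerp weights a = sin((1−f)δ)/sin δ ≈ 0.346, b = sin(fδ)/sin δ ≈ 0.829.
p = a·p₁ + b·p₂ ≈ (-0.706, 0.381, -0.597); φ = arcsin(p_z) ≈ -36.66°, λ = atan2(p_y, p_x) ≈ 151.65°.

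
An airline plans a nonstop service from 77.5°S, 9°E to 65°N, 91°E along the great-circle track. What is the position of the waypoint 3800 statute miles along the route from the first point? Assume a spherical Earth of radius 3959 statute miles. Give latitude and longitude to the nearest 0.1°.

The haversine formula gives a central angle δ ≈ 2.630 rad (150.7°) between the endpoints. The total great-circle distance is δ·R ≈ 2.630 × 3959 ≈ 10413 mi, so the target fraction is f = 3800/10413 ≈ 0.365.
Interpolate at f ≈ 0.365 with slerp weights a = sin((1−f)δ)/sin δ ≈ 2.033, b = sin(fδ)/sin δ ≈ 1.674.
p = a·p₁ + b·p₂ ≈ (0.422, 0.776, -0.468); φ = arcsin(p_z) ≈ -27.92°, λ = atan2(p_y, p_x) ≈ 61.45°.

≈ 27.9°S, 61.4°E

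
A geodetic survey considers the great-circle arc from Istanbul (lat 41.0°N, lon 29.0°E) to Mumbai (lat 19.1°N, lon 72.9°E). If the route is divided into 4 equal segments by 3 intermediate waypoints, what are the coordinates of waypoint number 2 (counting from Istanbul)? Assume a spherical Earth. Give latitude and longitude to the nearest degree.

≈ lat 32°N, lon 54°E

From cos δ = sin φ₁ sin φ₂ + cos φ₁ cos φ₂ cos Δλ, the central angle is δ ≈ 0.755 rad (43.2°).
Interpolate at f = 2/4 with slerp weights a = sin((1−f)δ)/sin δ ≈ 0.538, b = sin(fδ)/sin δ ≈ 0.538.
p = a·p₁ + b·p₂ ≈ (0.504, 0.683, 0.529); φ = arcsin(p_z) ≈ 31.93°, λ = atan2(p_y, p_x) ≈ 53.53°.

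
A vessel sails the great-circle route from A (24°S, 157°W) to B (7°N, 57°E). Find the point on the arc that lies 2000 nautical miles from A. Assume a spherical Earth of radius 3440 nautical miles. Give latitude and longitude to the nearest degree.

The haversine formula gives a central angle δ ≈ 2.500 rad (143.3°) between the endpoints. The total great-circle distance is δ·R ≈ 2.500 × 3440 ≈ 8601 nmi, so the target fraction is f = 2000/8601 ≈ 0.233.
Interpolate at f ≈ 0.233 with slerp weights a = sin((1−f)δ)/sin δ ≈ 1.571, b = sin(fδ)/sin δ ≈ 0.918.
p = a·p₁ + b·p₂ ≈ (-0.825, 0.203, -0.527); φ = arcsin(p_z) ≈ -31.82°, λ = atan2(p_y, p_x) ≈ 166.16°.

≈ (32°S, 166°E)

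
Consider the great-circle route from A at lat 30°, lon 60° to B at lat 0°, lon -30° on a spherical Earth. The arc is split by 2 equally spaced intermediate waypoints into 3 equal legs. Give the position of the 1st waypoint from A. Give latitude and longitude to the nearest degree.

Write both endpoints as unit vectors p₁, p₂ with components (cos φ cos λ, cos φ sin λ, sin φ).
The central angle between the endpoints is δ = arccos(p₁·p₂) ≈ 1.571 rad (90.0°).
Interpolate at f = 1/3 with slerp weights a = sin((1−f)δ)/sin δ ≈ 0.866, b = sin(fδ)/sin δ ≈ 0.500.
p = a·p₁ + b·p₂ ≈ (0.808, 0.400, 0.433); φ = arcsin(p_z) ≈ 25.66°, λ = atan2(p_y, p_x) ≈ 26.31°.

≈ lat 26°, lon 26°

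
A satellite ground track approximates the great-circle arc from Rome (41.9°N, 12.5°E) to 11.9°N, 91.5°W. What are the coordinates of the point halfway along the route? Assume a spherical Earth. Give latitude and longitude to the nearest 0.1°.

≈ 39.1°N, 49.4°W

Convert each endpoint to a unit vector on the sphere (x = cos φ cos λ, y = cos φ sin λ, z = sin φ).
The central angle between the endpoints is δ = arccos(p₁·p₂) ≈ 1.609 rad (92.2°).
Interpolate at f = 1/2 with slerp weights a = sin((1−f)δ)/sin δ ≈ 0.721, b = sin(fδ)/sin δ ≈ 0.721.
p = a·p₁ + b·p₂ ≈ (0.506, -0.589, 0.630); φ = arcsin(p_z) ≈ 39.07°, λ = atan2(p_y, p_x) ≈ -49.37°.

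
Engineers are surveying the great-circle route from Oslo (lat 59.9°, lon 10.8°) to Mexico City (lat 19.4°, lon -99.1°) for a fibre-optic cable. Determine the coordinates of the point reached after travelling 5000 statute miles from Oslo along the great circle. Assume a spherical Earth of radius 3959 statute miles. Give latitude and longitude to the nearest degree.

≈ lat 28°, lon -94°

The haversine formula gives a central angle δ ≈ 1.444 rad (82.7°) between the endpoints. The total great-circle distance is δ·R ≈ 1.444 × 3959 ≈ 5717 mi, so the target fraction is f = 5000/5717 ≈ 0.875.
Interpolate at f ≈ 0.875 with slerp weights a = sin((1−f)δ)/sin δ ≈ 0.182, b = sin(fδ)/sin δ ≈ 0.961.
p = a·p₁ + b·p₂ ≈ (-0.054, -0.878, 0.476); φ = arcsin(p_z) ≈ 28.44°, λ = atan2(p_y, p_x) ≈ -93.51°.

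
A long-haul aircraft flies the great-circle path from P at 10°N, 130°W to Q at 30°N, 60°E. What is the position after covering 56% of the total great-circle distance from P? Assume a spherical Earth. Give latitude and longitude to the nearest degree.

≈ 77°N, 151°E

From cos δ = sin φ₁ sin φ₂ + cos φ₁ cos φ₂ cos Δλ, the central angle is δ ≈ 2.424 rad (138.9°).
Interpolate at f = 0.56 with slerp weights a = sin((1−f)δ)/sin δ ≈ 1.331, b = sin(fδ)/sin δ ≈ 1.485.
p = a·p₁ + b·p₂ ≈ (-0.199, 0.110, 0.974); φ = arcsin(p_z) ≈ 76.84°, λ = atan2(p_y, p_x) ≈ 151.04°.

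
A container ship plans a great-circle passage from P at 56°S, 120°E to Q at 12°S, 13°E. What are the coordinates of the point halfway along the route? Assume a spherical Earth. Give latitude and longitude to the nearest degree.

Convert each endpoint to a unit vector on the sphere (x = cos φ cos λ, y = cos φ sin λ, z = sin φ).
The central angle between the endpoints is δ = arccos(p₁·p₂) ≈ 1.558 rad (89.3°).
Interpolate at f = 1/2 with slerp weights a = sin((1−f)δ)/sin δ ≈ 0.703, b = sin(fδ)/sin δ ≈ 0.703.
p = a·p₁ + b·p₂ ≈ (0.473, 0.495, -0.729); φ = arcsin(p_z) ≈ -46.78°, λ = atan2(p_y, p_x) ≈ 46.28°.

≈ 47°S, 46°E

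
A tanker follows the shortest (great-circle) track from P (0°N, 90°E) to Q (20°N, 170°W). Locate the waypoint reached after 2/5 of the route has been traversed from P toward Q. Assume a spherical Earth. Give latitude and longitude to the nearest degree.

Write both endpoints as unit vectors p₁, p₂ with components (cos φ cos λ, cos φ sin λ, sin φ).
The central angle between the endpoints is δ = arccos(p₁·p₂) ≈ 1.735 rad (99.4°).
Interpolate at f = 2/5 with slerp weights a = sin((1−f)δ)/sin δ ≈ 0.875, b = sin(fδ)/sin δ ≈ 0.648.
p = a·p₁ + b·p₂ ≈ (-0.600, 0.769, 0.222); φ = arcsin(p_z) ≈ 12.81°, λ = atan2(p_y, p_x) ≈ 127.96°.

≈ (13°N, 128°E)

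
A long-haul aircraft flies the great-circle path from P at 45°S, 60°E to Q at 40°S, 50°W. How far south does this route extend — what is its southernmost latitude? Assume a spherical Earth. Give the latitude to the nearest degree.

The great circle lies in the plane with unit normal n̂ = (p₁ × p₂)/|p₁ × p₂|.
Here n̂_z ≈ -0.529; the vertex latitude is φ_max = arccos|n̂_z| ≈ 58.1°.

≈ 58°S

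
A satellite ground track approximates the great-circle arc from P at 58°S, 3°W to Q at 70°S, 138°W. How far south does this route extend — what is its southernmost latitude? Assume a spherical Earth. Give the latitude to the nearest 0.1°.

≈ 80.1°S

The great circle lies in the plane with unit normal n̂ = (p₁ × p₂)/|p₁ × p₂|.
Here n̂_z ≈ -0.172; the vertex latitude is φ_max = arccos|n̂_z| ≈ 80.1°.
Check via Clairaut: cos φ_max = |cos φ₁| · sin C = cos(58.0°)·sin(161.0°) ≈ 0.172, again giving ≈ 80.1°.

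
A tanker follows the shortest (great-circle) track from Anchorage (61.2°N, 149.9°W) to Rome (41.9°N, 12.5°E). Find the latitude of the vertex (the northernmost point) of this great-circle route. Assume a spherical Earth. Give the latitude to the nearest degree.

≈ 84°N

The great circle lies in the plane with unit normal n̂ = (p₁ × p₂)/|p₁ × p₂|.
Here n̂_z ≈ +0.112; the vertex latitude is φ_max = arccos|n̂_z| ≈ 83.6°.
Check via Clairaut: cos φ_max = |cos φ₁| · sin C = cos(61.2°)·sin(13.4°) ≈ 0.112, again giving ≈ 83.6°.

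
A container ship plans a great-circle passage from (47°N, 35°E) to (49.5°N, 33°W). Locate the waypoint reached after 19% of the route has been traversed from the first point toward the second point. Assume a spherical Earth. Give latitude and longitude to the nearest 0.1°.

Write both endpoints as unit vectors p₁, p₂ with components (cos φ cos λ, cos φ sin λ, sin φ).
The central angle between the endpoints is δ = arccos(p₁·p₂) ≈ 0.764 rad (43.8°).
Interpolate at f = 0.19 with slerp weights a = sin((1−f)δ)/sin δ ≈ 0.839, b = sin(fδ)/sin δ ≈ 0.209.
p = a·p₁ + b·p₂ ≈ (0.582, 0.254, 0.772); φ = arcsin(p_z) ≈ 50.56°, λ = atan2(p_y, p_x) ≈ 23.57°.

≈ (50.6°N, 23.6°E)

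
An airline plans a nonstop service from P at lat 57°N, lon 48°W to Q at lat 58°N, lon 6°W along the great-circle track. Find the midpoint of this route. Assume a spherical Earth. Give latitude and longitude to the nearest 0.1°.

≈ lat 59.3°N, lon 27.3°W

Write both endpoints as unit vectors p₁, p₂ with components (cos φ cos λ, cos φ sin λ, sin φ).
The central angle between the endpoints is δ = arccos(p₁·p₂) ≈ 0.388 rad (22.2°).
Interpolate at f = 1/2 with slerp weights a = sin((1−f)δ)/sin δ ≈ 0.510, b = sin(fδ)/sin δ ≈ 0.510.
p = a·p₁ + b·p₂ ≈ (0.454, -0.234, 0.859); φ = arcsin(p_z) ≈ 59.26°, λ = atan2(p_y, p_x) ≈ -27.30°.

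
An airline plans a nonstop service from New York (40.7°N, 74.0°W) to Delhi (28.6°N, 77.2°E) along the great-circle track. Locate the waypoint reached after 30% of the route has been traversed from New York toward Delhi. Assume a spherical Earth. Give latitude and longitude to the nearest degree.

≈ 66°N, 40°W

Convert each endpoint to a unit vector on the sphere (x = cos φ cos λ, y = cos φ sin λ, z = sin φ).
The central angle between the endpoints is δ = arccos(p₁·p₂) ≈ 1.845 rad (105.7°).
Interpolate at f = 0.30 with slerp weights a = sin((1−f)δ)/sin δ ≈ 0.999, b = sin(fδ)/sin δ ≈ 0.546.
p = a·p₁ + b·p₂ ≈ (0.315, -0.260, 0.913); φ = arcsin(p_z) ≈ 65.89°, λ = atan2(p_y, p_x) ≈ -39.56°.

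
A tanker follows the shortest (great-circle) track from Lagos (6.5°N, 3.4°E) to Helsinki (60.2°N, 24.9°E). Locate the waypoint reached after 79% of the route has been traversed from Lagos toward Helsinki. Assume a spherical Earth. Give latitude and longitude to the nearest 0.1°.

≈ 49.3°N, 17.0°E

Write both endpoints as unit vectors p₁, p₂ with components (cos φ cos λ, cos φ sin λ, sin φ).
The central angle between the endpoints is δ = arccos(p₁·p₂) ≈ 0.979 rad (56.1°).
Interpolate at f = 0.79 with slerp weights a = sin((1−f)δ)/sin δ ≈ 0.246, b = sin(fδ)/sin δ ≈ 0.842.
p = a·p₁ + b·p₂ ≈ (0.623, 0.191, 0.758); φ = arcsin(p_z) ≈ 49.31°, λ = atan2(p_y, p_x) ≈ 17.00°.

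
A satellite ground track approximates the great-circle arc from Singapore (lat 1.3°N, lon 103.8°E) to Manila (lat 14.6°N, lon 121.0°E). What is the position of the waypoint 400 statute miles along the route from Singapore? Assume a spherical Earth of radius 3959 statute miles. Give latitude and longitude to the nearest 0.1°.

Convert each endpoint to a unit vector on the sphere (x = cos φ cos λ, y = cos φ sin λ, z = sin φ).
The central angle between the endpoints is δ = arccos(p₁·p₂) ≈ 0.377 rad (21.6°). The total great-circle distance is δ·R ≈ 0.377 × 3959 ≈ 1491 mi, so the target fraction is f = 400/1491 ≈ 0.268.
Interpolate at f ≈ 0.268 with slerp weights a = sin((1−f)δ)/sin δ ≈ 0.740, b = sin(fδ)/sin δ ≈ 0.274.
p = a·p₁ + b·p₂ ≈ (-0.313, 0.946, 0.086); φ = arcsin(p_z) ≈ 4.93°, λ = atan2(p_y, p_x) ≈ 108.32°.

≈ lat 4.9°N, lon 108.3°E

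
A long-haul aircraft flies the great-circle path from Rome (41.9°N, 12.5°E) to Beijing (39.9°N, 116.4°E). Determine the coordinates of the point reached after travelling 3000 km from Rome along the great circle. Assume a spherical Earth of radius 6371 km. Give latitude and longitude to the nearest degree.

≈ 54°N, 49°E

The haversine formula gives a central angle δ ≈ 1.275 rad (73.1°) between the endpoints. The total great-circle distance is δ·R ≈ 1.275 × 6371 ≈ 8125 km, so the target fraction is f = 3000/8125 ≈ 0.369.
Interpolate at f ≈ 0.369 with slerp weights a = sin((1−f)δ)/sin δ ≈ 0.753, b = sin(fδ)/sin δ ≈ 0.474.
p = a·p₁ + b·p₂ ≈ (0.385, 0.447, 0.807); φ = arcsin(p_z) ≈ 53.82°, λ = atan2(p_y, p_x) ≈ 49.24°.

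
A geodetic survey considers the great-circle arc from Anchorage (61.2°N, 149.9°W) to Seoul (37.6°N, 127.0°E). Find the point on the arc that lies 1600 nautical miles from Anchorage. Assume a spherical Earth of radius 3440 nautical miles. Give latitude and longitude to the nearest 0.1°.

≈ 57.0°N, 157.3°E

The haversine formula gives a central angle δ ≈ 0.951 rad (54.5°) between the endpoints. The total great-circle distance is δ·R ≈ 0.951 × 3440 ≈ 3273 nmi, so the target fraction is f = 1600/3273 ≈ 0.489.
Interpolate at f ≈ 0.489 with slerp weights a = sin((1−f)δ)/sin δ ≈ 0.574, b = sin(fδ)/sin δ ≈ 0.551.
p = a·p₁ + b·p₂ ≈ (-0.502, 0.210, 0.839); φ = arcsin(p_z) ≈ 57.04°, λ = atan2(p_y, p_x) ≈ 157.31°.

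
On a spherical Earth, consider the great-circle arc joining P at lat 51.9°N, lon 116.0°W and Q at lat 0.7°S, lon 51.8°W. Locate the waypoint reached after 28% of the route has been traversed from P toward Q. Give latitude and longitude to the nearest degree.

The haversine formula gives a central angle δ ≈ 1.309 rad (75.0°) between the endpoints.
Interpolate at f = 0.28 with slerp weights a = sin((1−f)δ)/sin δ ≈ 0.838, b = sin(fδ)/sin δ ≈ 0.371.
p = a·p₁ + b·p₂ ≈ (0.003, -0.756, 0.655); φ = arcsin(p_z) ≈ 40.89°, λ = atan2(p_y, p_x) ≈ -89.78°.

≈ lat 41°N, lon 90°W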